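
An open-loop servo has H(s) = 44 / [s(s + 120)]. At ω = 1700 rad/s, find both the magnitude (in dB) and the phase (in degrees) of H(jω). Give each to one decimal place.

|j1700 + 120| = √(1700² + 120²) = 1704
|j1700| = 1700
|H(j1700)| = 44 / (1704 × 1700) = 1.5187e-05
20 log₁₀(1.5187e-05) = -96.37 dB
∠(j1700 + 120) = arctan(1700/120) = 85.96°
∠(j1700) = 90.00°
∠H(j1700) = − (85.96° + 90.00°) = -175.96°

|H| = -96.4 dB, ∠H = -176.0°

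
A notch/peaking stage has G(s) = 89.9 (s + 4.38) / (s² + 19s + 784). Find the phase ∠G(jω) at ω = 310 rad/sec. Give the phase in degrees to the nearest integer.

-87°

∠(j310 + 4.38) = arctan(310/4.38) = 89.19°
∠[(j310)² + 19(j310) + 784] = ∠[-95316 + j5890] = 176.46°
∠G(j310) = 89.19° − 176.46° = -87.27°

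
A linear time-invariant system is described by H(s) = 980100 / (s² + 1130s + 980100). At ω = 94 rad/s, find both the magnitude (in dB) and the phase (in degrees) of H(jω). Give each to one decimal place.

|(j94)² + 1130(j94) + 980100| = |9.7126e+05 + j1.0622e+05| = 9.771e+05
|H(j94)| = 980100 / 9.771e+05 = 1.0031
20 log₁₀(1.0031) = 0.03 dB
∠[(j94)² + 1130(j94) + 980100] = ∠[9.7126e+05 + j1.0622e+05] = 6.24°
∠H(j94) = −6.24° = -6.24°

|H| = 0.0 dB, ∠H = -6.2°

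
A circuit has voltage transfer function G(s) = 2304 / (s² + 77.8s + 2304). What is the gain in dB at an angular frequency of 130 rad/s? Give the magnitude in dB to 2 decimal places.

-17.74 dB

|(j130)² + 77.8(j130) + 2304| = |-14596 + j10114| = 1.776e+04
|G(j130)| = 2304 / 1.776e+04 = 0.12975
20 log₁₀(0.12975) = -17.738 dB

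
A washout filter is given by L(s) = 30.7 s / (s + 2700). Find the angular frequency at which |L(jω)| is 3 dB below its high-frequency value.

For a single-pole high-pass, the −3 dB point is at the pole: ω = 2700 rad/s.

2700 rad/s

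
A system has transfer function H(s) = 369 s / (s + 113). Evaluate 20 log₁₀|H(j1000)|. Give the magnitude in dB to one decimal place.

51.3 dB

|j1000| = 1000
|j1000 + 113| = √(1000² + 113²) = 1006
|H(j1000)| = 369 × 1000 / 1006 = 366.67
20 log₁₀(366.67) = 51.29 dB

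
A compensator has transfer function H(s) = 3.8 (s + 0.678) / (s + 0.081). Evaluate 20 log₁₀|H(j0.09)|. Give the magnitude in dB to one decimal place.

|j0.09 + 0.678| = √(0.09² + 0.678²) = 0.6839
|j0.09 + 0.081| = √(0.09² + 0.081²) = 0.1211
|H(j0.09)| = 3.8 × 0.6839 / 0.1211 = 21.465
20 log₁₀(21.465) = 26.63 dB

26.6 dB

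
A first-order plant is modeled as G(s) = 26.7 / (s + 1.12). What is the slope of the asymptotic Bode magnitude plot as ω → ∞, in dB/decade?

With 0 zeros and 1 pole, the high-frequency asymptotic slope is 20 × (0 − 1) = -20 dB/decade.

-20 dB/decade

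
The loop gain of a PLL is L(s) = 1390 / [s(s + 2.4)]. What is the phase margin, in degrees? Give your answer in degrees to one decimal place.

3.7°

Gain crossover: |L(jω)| = 1 at ω ≈ 37.2 rad s⁻¹.
∠L(j37.2) = −90° − arctan(37.2/2.4) ≈ -176.31°
PM = 180° + (-176.31°) = 3.69°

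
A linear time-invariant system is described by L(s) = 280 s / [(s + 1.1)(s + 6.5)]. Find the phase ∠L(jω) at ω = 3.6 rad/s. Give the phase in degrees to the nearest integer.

-12 deg

∠(j3.6) = 90.00°
∠(j3.6 + 1.1) = arctan(3.6/1.1) = 73.01°
∠(j3.6 + 6.5) = arctan(3.6/6.5) = 28.98°
∠L(j3.6) = 90.00° − (73.01° + 28.98°) = -11.99°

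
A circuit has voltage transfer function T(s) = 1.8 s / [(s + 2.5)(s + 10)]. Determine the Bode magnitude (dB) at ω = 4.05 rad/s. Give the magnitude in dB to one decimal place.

|j4.05| = 4.05
|j4.05 + 2.5| = √(4.05² + 2.5²) = 4.759
|j4.05 + 10| = √(4.05² + 10²) = 10.79
|T(j4.05)| = 1.8 × 4.05 / (4.759 × 10.79) = 0.14197
20 log₁₀(0.14197) = -16.96 dB

-17.0 dB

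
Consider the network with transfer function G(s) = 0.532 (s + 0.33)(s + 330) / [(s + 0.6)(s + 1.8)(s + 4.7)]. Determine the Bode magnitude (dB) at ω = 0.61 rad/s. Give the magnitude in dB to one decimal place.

|j0.61 + 0.33| = √(0.61² + 0.33²) = 0.6935
|j0.61 + 330| = √(0.61² + 330²) = 330
|j0.61 + 0.6| = √(0.61² + 0.6²) = 0.8556
|j0.61 + 1.8| = √(0.61² + 1.8²) = 1.901
|j0.61 + 4.7| = √(0.61² + 4.7²) = 4.739
|G(j0.61)| = 0.532 × 0.6935 × 330 / (0.8556 × 1.901 × 4.739) = 15.798
20 log₁₀(15.798) = 23.97 dB

24.0 dB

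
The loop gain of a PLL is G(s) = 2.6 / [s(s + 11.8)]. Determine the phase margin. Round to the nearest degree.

Gain crossover: |G(jω)| = 1 at ω ≈ 0.22 rad/sec.
∠G(j0.22) = −90° − arctan(0.22/11.8) ≈ -91.07°
PM = 180° + (-91.07°) = 88.93°

89°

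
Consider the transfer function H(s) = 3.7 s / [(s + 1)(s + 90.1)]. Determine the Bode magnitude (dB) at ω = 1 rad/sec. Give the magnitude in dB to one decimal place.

-30.7 dB

|j1| = 1
|j1 + 1| = √(1² + 1²) = 1.414
|j1 + 90.1| = √(1² + 90.1²) = 90.11
|H(j1)| = 3.7 × 1 / (1.414 × 90.11) = 0.029036
20 log₁₀(0.029036) = -30.74 dB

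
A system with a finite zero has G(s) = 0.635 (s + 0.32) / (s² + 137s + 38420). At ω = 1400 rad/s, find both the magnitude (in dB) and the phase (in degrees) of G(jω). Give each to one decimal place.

|j1400 + 0.32| = √(1400² + 0.32²) = 1400
|(j1400)² + 137(j1400) + 38420| = |-1.9216e+06 + j1.918e+05| = 1.931e+06
|G(j1400)| = 0.635 × 1400 / 1.931e+06 = 0.00046035
20 log₁₀(0.00046035) = -66.74 dB
∠(j1400 + 0.32) = arctan(1400/0.32) = 89.99°
∠[(j1400)² + 137(j1400) + 38420] = ∠[-1.9216e+06 + j1.918e+05] = 174.30°
∠G(j1400) = 89.99° − 174.30° = -84.31°

|G| = -66.7 dB, ∠G = -84.3°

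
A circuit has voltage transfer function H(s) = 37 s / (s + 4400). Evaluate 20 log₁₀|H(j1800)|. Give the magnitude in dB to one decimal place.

|j1800| = 1800
|j1800 + 4400| = √(1800² + 4400²) = 4754
|H(j1800)| = 37 × 1800 / 4754 = 14.009
20 log₁₀(14.009) = 22.93 dB

22.9 dB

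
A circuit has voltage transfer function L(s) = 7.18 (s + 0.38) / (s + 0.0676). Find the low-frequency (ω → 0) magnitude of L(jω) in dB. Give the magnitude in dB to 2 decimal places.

32.12 dB

L(0) = 7.18 × 0.38 / 0.0676 = 40.361
20 log₁₀(40.361) = 32.119 dB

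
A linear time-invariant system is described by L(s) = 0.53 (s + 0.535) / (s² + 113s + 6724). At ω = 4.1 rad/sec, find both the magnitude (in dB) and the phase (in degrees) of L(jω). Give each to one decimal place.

|j4.1 + 0.535| = √(4.1² + 0.535²) = 4.135
|(j4.1)² + 113(j4.1) + 6724| = |6707.2 + j463.3| = 6723
|L(j4.1)| = 0.53 × 4.135 / 6723 = 0.00032595
20 log₁₀(0.00032595) = -69.74 dB
∠(j4.1 + 0.535) = arctan(4.1/0.535) = 82.57°
∠[(j4.1)² + 113(j4.1) + 6724] = ∠[6707.2 + j463.3] = 3.95°
∠L(j4.1) = 82.57° − 3.95° = 78.61°

|L| = -69.7 dB, ∠L = 78.6°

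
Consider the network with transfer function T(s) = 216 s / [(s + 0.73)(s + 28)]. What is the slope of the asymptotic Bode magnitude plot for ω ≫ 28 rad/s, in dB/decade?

-20 dB/decade

With 1 zero and 2 poles, the high-frequency asymptotic slope is 20 × (1 − 2) = -20 dB/decade.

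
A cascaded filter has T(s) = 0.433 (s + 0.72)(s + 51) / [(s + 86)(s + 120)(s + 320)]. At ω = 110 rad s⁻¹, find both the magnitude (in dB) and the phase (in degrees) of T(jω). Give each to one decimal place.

|T| = -62.5 dB, ∠T = 41.3°

|j110 + 0.72| = √(110² + 0.72²) = 110
|j110 + 51| = √(110² + 51²) = 121.2
|j110 + 86| = √(110² + 86²) = 139.6
|j110 + 120| = √(110² + 120²) = 162.8
|j110 + 320| = √(110² + 320²) = 338.4
|T(j110)| = 0.433 × 110 × 121.2 / (139.6 × 162.8 × 338.4) = 0.00075087
20 log₁₀(0.00075087) = -62.49 dB
∠(j110 + 0.72) = arctan(110/0.72) = 89.62°
∠(j110 + 51) = arctan(110/51) = 65.13°
∠(j110 + 86) = arctan(110/86) = 51.98°
∠(j110 + 120) = arctan(110/120) = 42.51°
∠(j110 + 320) = arctan(110/320) = 18.97°
∠T(j110) = 89.62° + 65.13° − (51.98° + 42.51° + 18.97°) = 41.29°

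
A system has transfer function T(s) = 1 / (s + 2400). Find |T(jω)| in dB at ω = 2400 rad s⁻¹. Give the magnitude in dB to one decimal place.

-70.6 dB

|j2400 + 2400| = √(2400² + 2400²) = 3394
|T(j2400)| = 1 / 3394 = 0.00029463
20 log₁₀(0.00029463) = -70.61 dB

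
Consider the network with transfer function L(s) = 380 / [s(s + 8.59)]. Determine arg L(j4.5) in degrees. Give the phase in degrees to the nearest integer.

∠(j4.5 + 8.59) = arctan(4.5/8.59) = 27.65°
∠(j4.5) = 90.00°
∠L(j4.5) = − (27.65° + 90.00°) = -117.65°

-118°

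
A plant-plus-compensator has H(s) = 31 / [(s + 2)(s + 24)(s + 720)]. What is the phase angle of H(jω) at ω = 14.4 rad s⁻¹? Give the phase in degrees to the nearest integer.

∠(j14.4 + 2) = arctan(14.4/2) = 82.09°
∠(j14.4 + 24) = arctan(14.4/24) = 30.96°
∠(j14.4 + 720) = arctan(14.4/720) = 1.15°
∠H(j14.4) = − (82.09° + 30.96° + 1.15°) = -114.20°

-114°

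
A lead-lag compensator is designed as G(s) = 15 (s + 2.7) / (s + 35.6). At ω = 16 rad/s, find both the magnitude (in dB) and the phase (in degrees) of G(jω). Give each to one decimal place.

|G| = 15.9 dB, ∠G = 56.2°

|j16 + 2.7| = √(16² + 2.7²) = 16.23
|j16 + 35.6| = √(16² + 35.6²) = 39.03
|G(j16)| = 15 × 16.23 / 39.03 = 6.236
20 log₁₀(6.236) = 15.90 dB
∠(j16 + 2.7) = arctan(16/2.7) = 80.42°
∠(j16 + 35.6) = arctan(16/35.6) = 24.20°
∠G(j16) = 80.42° − 24.20° = 56.22°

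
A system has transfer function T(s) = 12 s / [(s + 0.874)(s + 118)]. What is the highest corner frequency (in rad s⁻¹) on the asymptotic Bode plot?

118 rad s⁻¹

Break frequencies occur at each pole and zero magnitude: 0.874 rad s⁻¹, 118 rad s⁻¹.
The highest is 118 rad s⁻¹.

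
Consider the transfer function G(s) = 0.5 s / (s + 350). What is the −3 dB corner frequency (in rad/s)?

For a single-pole high-pass, the −3 dB point is at the pole: ω = 350 rad/s.

350 rad/s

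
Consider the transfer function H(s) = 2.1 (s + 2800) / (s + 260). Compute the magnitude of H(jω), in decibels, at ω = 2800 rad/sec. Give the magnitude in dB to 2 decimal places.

|j2800 + 2800| = √(2800² + 2800²) = 3960
|j2800 + 260| = √(2800² + 260²) = 2812
|H(j2800)| = 2.1 × 3960 / 2812 = 2.9571
20 log₁₀(2.9571) = 9.417 dB

9.42 dB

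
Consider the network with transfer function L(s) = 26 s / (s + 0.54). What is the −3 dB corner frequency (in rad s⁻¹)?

0.54 rad s⁻¹

For a single-pole high-pass, the −3 dB point is at the pole: ω = 0.54 rad s⁻¹.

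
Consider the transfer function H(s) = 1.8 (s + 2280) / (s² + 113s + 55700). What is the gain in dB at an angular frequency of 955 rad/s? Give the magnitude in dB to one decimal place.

|j955 + 2280| = √(955² + 2280²) = 2472
|(j955)² + 113(j955) + 55700| = |-8.5632e+05 + j1.0792e+05| = 8.631e+05
|H(j955)| = 1.8 × 2472 / 8.631e+05 = 0.0051552
20 log₁₀(0.0051552) = -45.76 dB

-45.8 dB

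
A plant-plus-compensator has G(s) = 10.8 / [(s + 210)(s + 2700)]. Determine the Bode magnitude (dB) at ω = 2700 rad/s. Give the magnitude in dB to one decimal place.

|j2700 + 210| = √(2700² + 210²) = 2708
|j2700 + 2700| = √(2700² + 2700²) = 3818
|G(j2700)| = 10.8 / (2708 × 3818) = 1.0444e-06
20 log₁₀(1.0444e-06) = -119.62 dB

-119.6 dB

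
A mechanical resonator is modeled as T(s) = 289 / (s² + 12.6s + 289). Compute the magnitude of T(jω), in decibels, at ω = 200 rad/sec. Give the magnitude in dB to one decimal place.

-42.8 dB

|(j200)² + 12.6(j200) + 289| = |-39711 + j2520| = 3.979e+04
|T(j200)| = 289 / 3.979e+04 = 0.007263
20 log₁₀(0.007263) = -42.78 dB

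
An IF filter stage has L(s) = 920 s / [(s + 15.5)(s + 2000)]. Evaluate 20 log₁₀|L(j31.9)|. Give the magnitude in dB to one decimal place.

|j31.9| = 31.9
|j31.9 + 15.5| = √(31.9² + 15.5²) = 35.47
|j31.9 + 2000| = √(31.9² + 2000²) = 2000
|L(j31.9)| = 920 × 31.9 / (35.47 × 2000) = 0.41369
20 log₁₀(0.41369) = -7.67 dB

-7.7 dB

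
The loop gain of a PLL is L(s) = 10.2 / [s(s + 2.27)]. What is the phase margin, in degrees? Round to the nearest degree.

39°

Gain crossover: |L(jω)| = 1 at ω ≈ 2.82 rad/sec.
∠L(j2.82) = −90° − arctan(2.82/2.27) ≈ -141.15°
PM = 180° + (-141.15°) = 38.85°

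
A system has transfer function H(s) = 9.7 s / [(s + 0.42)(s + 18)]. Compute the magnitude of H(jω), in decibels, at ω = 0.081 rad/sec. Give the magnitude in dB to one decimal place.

-19.8 dB

|j0.081| = 0.081
|j0.081 + 0.42| = √(0.081² + 0.42²) = 0.4277
|j0.081 + 18| = √(0.081² + 18²) = 18
|H(j0.081)| = 9.7 × 0.081 / (0.4277 × 18) = 0.10205
20 log₁₀(0.10205) = -19.82 dB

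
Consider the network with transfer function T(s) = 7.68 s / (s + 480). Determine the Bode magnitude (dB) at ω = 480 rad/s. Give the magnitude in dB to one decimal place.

|j480| = 480
|j480 + 480| = √(480² + 480²) = 678.8
|T(j480)| = 7.68 × 480 / 678.8 = 5.4306
20 log₁₀(5.4306) = 14.70 dB

14.7 dB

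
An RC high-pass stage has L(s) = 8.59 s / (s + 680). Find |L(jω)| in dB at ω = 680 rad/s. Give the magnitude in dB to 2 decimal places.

|j680| = 680
|j680 + 680| = √(680² + 680²) = 961.7
|L(j680)| = 8.59 × 680 / 961.7 = 6.074
20 log₁₀(6.074) = 15.670 dB

15.67 dB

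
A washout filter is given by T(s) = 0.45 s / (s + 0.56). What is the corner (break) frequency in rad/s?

0.56 rad/s

The single real pole at s = −0.56 gives a corner at ω = 0.56 rad/s.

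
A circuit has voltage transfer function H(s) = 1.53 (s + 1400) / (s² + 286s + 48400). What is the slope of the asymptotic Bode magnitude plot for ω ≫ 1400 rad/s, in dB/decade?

-20 dB/decade

With 1 zero and 2 poles, the high-frequency asymptotic slope is 20 × (1 − 2) = -20 dB/decade.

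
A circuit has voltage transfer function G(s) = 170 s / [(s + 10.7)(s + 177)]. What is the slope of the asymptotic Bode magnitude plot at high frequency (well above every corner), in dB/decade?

With 1 zero and 2 poles, the high-frequency asymptotic slope is 20 × (1 − 2) = -20 dB/decade.

-20 dB/decade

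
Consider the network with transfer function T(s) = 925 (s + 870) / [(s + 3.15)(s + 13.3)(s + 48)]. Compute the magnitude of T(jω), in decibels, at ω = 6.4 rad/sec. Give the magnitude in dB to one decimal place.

44.0 dB

|j6.4 + 870| = √(6.4² + 870²) = 870
|j6.4 + 3.15| = √(6.4² + 3.15²) = 7.133
|j6.4 + 13.3| = √(6.4² + 13.3²) = 14.76
|j6.4 + 48| = √(6.4² + 48²) = 48.42
|T(j6.4)| = 925 × 870 / (7.133 × 14.76 × 48.42) = 157.85
20 log₁₀(157.85) = 43.96 dB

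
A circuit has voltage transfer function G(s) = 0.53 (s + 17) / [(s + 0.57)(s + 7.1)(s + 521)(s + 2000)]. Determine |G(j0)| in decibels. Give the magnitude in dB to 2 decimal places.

-113.41 dB

G(0) = 0.53 × 17 / (0.57 × 7.1 × 521 × 2000) = 2.1366e-06
20 log₁₀(2.1366e-06) = -113.406 dB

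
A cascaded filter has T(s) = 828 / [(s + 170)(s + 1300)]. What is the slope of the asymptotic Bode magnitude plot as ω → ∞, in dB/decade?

-40 dB/decade

With 0 zeros and 2 poles, the high-frequency asymptotic slope is 20 × (0 − 2) = -40 dB/decade.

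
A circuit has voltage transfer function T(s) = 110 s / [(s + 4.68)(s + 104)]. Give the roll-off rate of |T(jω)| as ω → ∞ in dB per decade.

With 1 zero and 2 poles, the high-frequency asymptotic slope is 20 × (1 − 2) = -20 dB/decade.

-20 dB/decade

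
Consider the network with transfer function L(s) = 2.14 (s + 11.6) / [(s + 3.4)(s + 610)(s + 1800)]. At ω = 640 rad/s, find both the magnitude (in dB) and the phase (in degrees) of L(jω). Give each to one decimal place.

|L| = -117.9 dB, ∠L = -66.7°

|j640 + 11.6| = √(640² + 11.6²) = 640.1
|j640 + 3.4| = √(640² + 3.4²) = 640
|j640 + 610| = √(640² + 610²) = 884.1
|j640 + 1800| = √(640² + 1800²) = 1910
|L(j640)| = 2.14 × 640.1 / (640 × 884.1 × 1910) = 1.2672e-06
20 log₁₀(1.2672e-06) = -117.94 dB
∠(j640 + 11.6) = arctan(640/11.6) = 88.96°
∠(j640 + 3.4) = arctan(640/3.4) = 89.70°
∠(j640 + 610) = arctan(640/610) = 46.37°
∠(j640 + 1800) = arctan(640/1800) = 19.57°
∠L(j640) = 88.96° − (89.70° + 46.37° + 19.57°) = -66.68°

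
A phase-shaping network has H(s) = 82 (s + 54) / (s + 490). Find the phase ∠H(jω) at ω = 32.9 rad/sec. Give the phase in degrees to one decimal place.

27.5 deg

∠(j32.9 + 54) = arctan(32.9/54) = 31.35°
∠(j32.9 + 490) = arctan(32.9/490) = 3.84°
∠H(j32.9) = 31.35° − 3.84° = 27.51°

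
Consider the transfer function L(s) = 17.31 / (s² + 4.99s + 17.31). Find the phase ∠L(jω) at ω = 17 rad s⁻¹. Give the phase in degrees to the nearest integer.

∠[(j17)² + 4.99(j17) + 17.31] = ∠[-271.69 + j84.83] = 162.66°
∠L(j17) = −162.66° = -162.66°

-163°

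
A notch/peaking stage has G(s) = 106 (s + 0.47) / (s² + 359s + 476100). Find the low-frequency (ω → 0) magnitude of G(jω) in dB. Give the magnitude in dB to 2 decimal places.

-79.61 dB

G(0) = 106 × 0.47 / 476100 = 0.00010464
20 log₁₀(0.00010464) = -79.606 dB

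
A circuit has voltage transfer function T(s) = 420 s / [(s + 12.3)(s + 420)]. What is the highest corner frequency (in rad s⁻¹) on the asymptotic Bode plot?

Break frequencies occur at each pole and zero magnitude: 12.3 rad s⁻¹, 420 rad s⁻¹.
The highest is 420 rad s⁻¹.

420 rad s⁻¹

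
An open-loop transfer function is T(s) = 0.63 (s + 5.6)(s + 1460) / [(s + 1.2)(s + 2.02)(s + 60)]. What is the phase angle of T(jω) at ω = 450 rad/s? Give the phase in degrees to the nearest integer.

∠(j450 + 5.6) = arctan(450/5.6) = 89.29°
∠(j450 + 1460) = arctan(450/1460) = 17.13°
∠(j450 + 1.2) = arctan(450/1.2) = 89.85°
∠(j450 + 2.02) = arctan(450/2.02) = 89.74°
∠(j450 + 60) = arctan(450/60) = 82.41°
∠T(j450) = 89.29° + 17.13° − (89.85° + 89.74° + 82.41°) = -155.58°

-156°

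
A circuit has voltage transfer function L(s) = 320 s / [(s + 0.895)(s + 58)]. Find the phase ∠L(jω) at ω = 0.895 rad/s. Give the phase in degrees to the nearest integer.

44 deg

∠(j0.895) = 90.00°
∠(j0.895 + 0.895) = arctan(0.895/0.895) = 45.00°
∠(j0.895 + 58) = arctan(0.895/58) = 0.88°
∠L(j0.895) = 90.00° − (45.00° + 0.88°) = 44.12°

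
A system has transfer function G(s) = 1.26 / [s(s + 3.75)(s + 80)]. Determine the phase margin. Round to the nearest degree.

Gain crossover: |G(jω)| = 1 at ω ≈ 0.0042 rad s⁻¹.
∠G(j0.0042) = −90° − arctan(0.0042/3.75) − arctan(0.0042/80) ≈ -90.07°
PM = 180° + (-90.07°) = 89.93°

90°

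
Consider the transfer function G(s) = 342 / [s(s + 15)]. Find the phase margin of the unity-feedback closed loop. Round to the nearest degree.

44 deg

Gain crossover: |G(jω)| = 1 at ω ≈ 15.7 rad s⁻¹.
∠G(j15.7) = −90° − arctan(15.7/15) ≈ -136.37°
PM = 180° + (-136.37°) = 43.63°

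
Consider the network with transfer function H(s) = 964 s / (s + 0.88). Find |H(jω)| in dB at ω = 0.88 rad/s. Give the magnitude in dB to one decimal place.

56.7 dB

|j0.88| = 0.88
|j0.88 + 0.88| = √(0.88² + 0.88²) = 1.245
|H(j0.88)| = 964 × 0.88 / 1.245 = 681.65
20 log₁₀(681.65) = 56.67 dB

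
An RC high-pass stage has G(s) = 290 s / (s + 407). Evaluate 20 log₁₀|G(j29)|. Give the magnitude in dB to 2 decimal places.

|j29| = 29
|j29 + 407| = √(29² + 407²) = 408
|G(j29)| = 290 × 29 / 408 = 20.611
20 log₁₀(20.611) = 26.282 dB

26.28 dB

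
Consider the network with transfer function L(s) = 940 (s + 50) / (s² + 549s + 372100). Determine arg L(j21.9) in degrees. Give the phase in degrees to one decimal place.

21.8°

∠(j21.9 + 50) = arctan(21.9/50) = 23.65°
∠[(j21.9)² + 549(j21.9) + 372100] = ∠[3.7162e+05 + j12023] = 1.85°
∠L(j21.9) = 23.65° − 1.85° = 21.80°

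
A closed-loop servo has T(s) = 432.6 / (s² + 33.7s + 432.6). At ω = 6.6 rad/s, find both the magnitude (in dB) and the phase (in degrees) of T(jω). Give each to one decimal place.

|(j6.6)² + 33.7(j6.6) + 432.6| = |389.04 + j222.42| = 448.1
|T(j6.6)| = 432.6 / 448.1 = 0.96534
20 log₁₀(0.96534) = -0.31 dB
∠[(j6.6)² + 33.7(j6.6) + 432.6] = ∠[389.04 + j222.42] = 29.76°
∠T(j6.6) = −29.76° = -29.76°

|T| = -0.3 dB, ∠T = -29.8°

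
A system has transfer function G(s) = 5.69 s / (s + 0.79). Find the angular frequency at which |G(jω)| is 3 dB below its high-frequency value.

0.79 rad s⁻¹

For a single-pole high-pass, the −3 dB point is at the pole: ω = 0.79 rad s⁻¹.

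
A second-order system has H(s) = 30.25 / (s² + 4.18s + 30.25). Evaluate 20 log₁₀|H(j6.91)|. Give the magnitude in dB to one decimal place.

-1.0 dB

|(j6.91)² + 4.18(j6.91) + 30.25| = |-17.498 + j28.884| = 33.77
|H(j6.91)| = 30.25 / 33.77 = 0.89575
20 log₁₀(0.89575) = -0.96 dB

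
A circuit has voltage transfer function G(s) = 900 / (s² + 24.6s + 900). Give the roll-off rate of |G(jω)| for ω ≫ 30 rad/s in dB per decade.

With 0 zeros and 2 poles, the high-frequency asymptotic slope is 20 × (0 − 2) = -40 dB/decade.

-40 dB/decade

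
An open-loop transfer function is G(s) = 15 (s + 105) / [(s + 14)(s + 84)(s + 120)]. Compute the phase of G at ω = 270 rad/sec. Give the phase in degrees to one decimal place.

-157.0°

∠(j270 + 105) = arctan(270/105) = 68.75°
∠(j270 + 14) = arctan(270/14) = 87.03°
∠(j270 + 84) = arctan(270/84) = 72.72°
∠(j270 + 120) = arctan(270/120) = 66.04°
∠G(j270) = 68.75° − (87.03° + 72.72° + 66.04°) = -157.04°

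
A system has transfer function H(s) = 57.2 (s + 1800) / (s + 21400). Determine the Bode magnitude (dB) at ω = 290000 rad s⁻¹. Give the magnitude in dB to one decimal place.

|j290000 + 1800| = √(290000² + 1800²) = 2.9e+05
|j290000 + 21400| = √(290000² + 21400²) = 2.908e+05
|H(j290000)| = 57.2 × 2.9e+05 / 2.908e+05 = 57.046
20 log₁₀(57.046) = 35.12 dB

35.1 dB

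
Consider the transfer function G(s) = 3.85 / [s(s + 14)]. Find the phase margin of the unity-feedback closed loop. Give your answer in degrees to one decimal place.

88.9 deg

Gain crossover: |G(jω)| = 1 at ω ≈ 0.275 rad s⁻¹.
∠G(j0.275) = −90° − arctan(0.275/14) ≈ -91.13°
PM = 180° + (-91.13°) = 88.87°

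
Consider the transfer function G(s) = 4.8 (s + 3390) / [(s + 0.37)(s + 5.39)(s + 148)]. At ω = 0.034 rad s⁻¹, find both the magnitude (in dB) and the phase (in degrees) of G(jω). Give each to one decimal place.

|j0.034 + 3390| = √(0.034² + 3390²) = 3390
|j0.034 + 0.37| = √(0.034² + 0.37²) = 0.3716
|j0.034 + 5.39| = √(0.034² + 5.39²) = 5.39
|j0.034 + 148| = √(0.034² + 148²) = 148
|G(j0.034)| = 4.8 × 3390 / (0.3716 × 5.39 × 148) = 54.898
20 log₁₀(54.898) = 34.79 dB
∠(j0.034 + 3390) = arctan(0.034/3390) = 0.00°
∠(j0.034 + 0.37) = arctan(0.034/0.37) = 5.25°
∠(j0.034 + 5.39) = arctan(0.034/5.39) = 0.36°
∠(j0.034 + 148) = arctan(0.034/148) = 0.01°
∠G(j0.034) = 0.00° − (5.25° + 0.36° + 0.01°) = -5.62°

|G| = 34.8 dB, ∠G = -5.6°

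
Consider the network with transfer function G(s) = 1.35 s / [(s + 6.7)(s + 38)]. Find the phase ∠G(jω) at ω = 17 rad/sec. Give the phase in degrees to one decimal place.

∠(j17) = 90.00°
∠(j17 + 6.7) = arctan(17/6.7) = 68.49°
∠(j17 + 38) = arctan(17/38) = 24.10°
∠G(j17) = 90.00° − (68.49° + 24.10°) = -2.59°

-2.6°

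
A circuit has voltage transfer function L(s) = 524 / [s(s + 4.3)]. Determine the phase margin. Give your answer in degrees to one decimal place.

10.7°

Gain crossover: |L(jω)| = 1 at ω ≈ 22.7 rad/sec.
∠L(j22.7) = −90° − arctan(22.7/4.3) ≈ -169.27°
PM = 180° + (-169.27°) = 10.73°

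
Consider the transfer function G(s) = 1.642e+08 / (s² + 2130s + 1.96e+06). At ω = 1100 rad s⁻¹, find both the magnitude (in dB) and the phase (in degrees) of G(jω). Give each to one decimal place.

|G| = 36.5 dB, ∠G = -72.3°

|(j1100)² + 2130(j1100) + 1.96e+06| = |7.5e+05 + j2.343e+06| = 2.46e+06
|G(j1100)| = 1.642e+08 / 2.46e+06 = 66.745
20 log₁₀(66.745) = 36.49 dB
∠[(j1100)² + 2130(j1100) + 1.96e+06] = ∠[7.5e+05 + j2.343e+06] = 72.25°
∠G(j1100) = −72.25° = -72.25°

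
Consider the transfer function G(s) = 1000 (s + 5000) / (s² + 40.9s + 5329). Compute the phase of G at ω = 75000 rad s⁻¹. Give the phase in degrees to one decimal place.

-93.8°

∠(j75000 + 5000) = arctan(75000/5000) = 86.19°
∠[(j75000)² + 40.9(j75000) + 5329] = ∠[-5.625e+09 + j3.0675e+06] = 179.97°
∠G(j75000) = 86.19° − 179.97° = -93.78°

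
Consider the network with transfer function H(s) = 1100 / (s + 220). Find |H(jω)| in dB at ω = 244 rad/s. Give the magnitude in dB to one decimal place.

10.5 dB

|j244 + 220| = √(244² + 220²) = 328.5
|H(j244)| = 1100 / 328.5 = 3.3482
20 log₁₀(3.3482) = 10.50 dB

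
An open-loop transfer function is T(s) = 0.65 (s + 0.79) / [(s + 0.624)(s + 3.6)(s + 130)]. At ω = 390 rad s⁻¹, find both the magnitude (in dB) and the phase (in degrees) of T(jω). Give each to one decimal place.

|T| = -107.8 dB, ∠T = -161.1°

|j390 + 0.79| = √(390² + 0.79²) = 390
|j390 + 0.624| = √(390² + 0.624²) = 390
|j390 + 3.6| = √(390² + 3.6²) = 390
|j390 + 130| = √(390² + 130²) = 411.1
|T(j390)| = 0.65 × 390 / (390 × 390 × 411.1) = 4.054e-06
20 log₁₀(4.054e-06) = -107.84 dB
∠(j390 + 0.79) = arctan(390/0.79) = 89.88°
∠(j390 + 0.624) = arctan(390/0.624) = 89.91°
∠(j390 + 3.6) = arctan(390/3.6) = 89.47°
∠(j390 + 130) = arctan(390/130) = 71.57°
∠T(j390) = 89.88° − (89.91° + 89.47° + 71.57°) = -161.06°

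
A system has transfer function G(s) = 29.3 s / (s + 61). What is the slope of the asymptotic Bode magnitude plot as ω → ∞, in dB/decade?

With 1 zero and 1 pole, the high-frequency asymptotic slope is 20 × (1 − 1) = 0 dB/decade.

0 dB/decade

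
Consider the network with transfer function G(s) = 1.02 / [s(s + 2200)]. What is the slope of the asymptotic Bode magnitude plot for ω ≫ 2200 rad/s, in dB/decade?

With 0 zeros and 2 poles, the high-frequency asymptotic slope is 20 × (0 − 2) = -40 dB/decade.

-40 dB/decade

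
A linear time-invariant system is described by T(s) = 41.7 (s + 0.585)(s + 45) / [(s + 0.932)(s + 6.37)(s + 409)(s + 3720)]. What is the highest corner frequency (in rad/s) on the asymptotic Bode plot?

Break frequencies occur at each pole and zero magnitude: 0.585 rad/s, 0.932 rad/s, 6.37 rad/s, 45 rad/s, 409 rad/s, 3720 rad/s.
The highest is 3720 rad/s.

3720 rad/s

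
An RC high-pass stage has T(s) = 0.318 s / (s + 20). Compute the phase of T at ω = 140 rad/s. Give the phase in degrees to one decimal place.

8.1°

∠(j140) = 90.00°
∠(j140 + 20) = arctan(140/20) = 81.87°
∠T(j140) = 90.00° − 81.87° = 8.13°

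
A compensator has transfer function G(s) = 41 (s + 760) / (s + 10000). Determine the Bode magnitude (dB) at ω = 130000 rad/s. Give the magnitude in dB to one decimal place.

32.2 dB

|j130000 + 760| = √(130000² + 760²) = 1.3e+05
|j130000 + 10000| = √(130000² + 10000²) = 1.304e+05
|G(j130000)| = 41 × 1.3e+05 / 1.304e+05 = 40.88
20 log₁₀(40.88) = 32.23 dB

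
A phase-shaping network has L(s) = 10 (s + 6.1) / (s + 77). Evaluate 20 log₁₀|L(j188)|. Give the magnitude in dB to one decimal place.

19.3 dB

|j188 + 6.1| = √(188² + 6.1²) = 188.1
|j188 + 77| = √(188² + 77²) = 203.2
|L(j188)| = 10 × 188.1 / 203.2 = 9.2588
20 log₁₀(9.2588) = 19.33 dB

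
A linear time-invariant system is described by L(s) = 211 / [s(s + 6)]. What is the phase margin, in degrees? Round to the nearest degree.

23°

Gain crossover: |L(jω)| = 1 at ω ≈ 13.9 rad/sec.
∠L(j13.9) = −90° − arctan(13.9/6) ≈ -156.68°
PM = 180° + (-156.68°) = 23.32°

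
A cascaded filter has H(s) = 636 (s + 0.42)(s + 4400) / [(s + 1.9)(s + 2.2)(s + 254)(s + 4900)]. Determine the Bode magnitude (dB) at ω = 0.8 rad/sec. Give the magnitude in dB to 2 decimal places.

-7.52 dB

|j0.8 + 0.42| = √(0.8² + 0.42²) = 0.9035
|j0.8 + 4400| = √(0.8² + 4400²) = 4400
|j0.8 + 1.9| = √(0.8² + 1.9²) = 2.062
|j0.8 + 2.2| = √(0.8² + 2.2²) = 2.341
|j0.8 + 254| = √(0.8² + 254²) = 254
|j0.8 + 4900| = √(0.8² + 4900²) = 4900
|H(j0.8)| = 636 × 0.9035 × 4400 / (2.062 × 2.341 × 254 × 4900) = 0.42096
20 log₁₀(0.42096) = -7.515 dB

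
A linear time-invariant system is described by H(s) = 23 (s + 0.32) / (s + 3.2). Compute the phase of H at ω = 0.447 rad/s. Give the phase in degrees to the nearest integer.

∠(j0.447 + 0.32) = arctan(0.447/0.32) = 54.40°
∠(j0.447 + 3.2) = arctan(0.447/3.2) = 7.95°
∠H(j0.447) = 54.40° − 7.95° = 46.45°

46°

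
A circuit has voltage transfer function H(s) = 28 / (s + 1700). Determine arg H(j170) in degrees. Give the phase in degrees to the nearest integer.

∠(j170 + 1700) = arctan(170/1700) = 5.71°
∠H(j170) = −5.71° = -5.71°

-6 deg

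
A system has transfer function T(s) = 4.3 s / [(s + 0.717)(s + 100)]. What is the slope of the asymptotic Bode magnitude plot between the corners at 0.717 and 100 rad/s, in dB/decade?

0 dB/decade

In this band the factors already past their corner are: 1 differentiator zero, pole at 0.717; net slope = 0 dB/decade.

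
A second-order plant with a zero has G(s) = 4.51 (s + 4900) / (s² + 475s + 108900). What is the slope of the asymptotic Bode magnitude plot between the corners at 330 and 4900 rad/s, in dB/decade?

In this band the factors already past their corner are: complex pole pair at ωₙ ≈ 330; net slope = -40 dB/decade.

-40 dB/decade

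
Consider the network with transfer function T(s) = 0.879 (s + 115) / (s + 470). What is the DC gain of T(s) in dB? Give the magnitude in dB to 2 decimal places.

T(0) = 0.879 × 115 / 470 = 0.21507
20 log₁₀(0.21507) = -13.348 dB

-13.35 dB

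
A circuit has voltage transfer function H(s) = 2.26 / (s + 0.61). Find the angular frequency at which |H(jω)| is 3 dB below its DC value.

For a single-pole low-pass, the −3 dB point is at the pole: ω = 0.61 rad/s.

0.61 rad/s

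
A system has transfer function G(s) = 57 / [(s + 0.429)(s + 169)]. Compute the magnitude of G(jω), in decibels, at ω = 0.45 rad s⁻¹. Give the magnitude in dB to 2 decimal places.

-5.31 dB

|j0.45 + 0.429| = √(0.45² + 0.429²) = 0.6217
|j0.45 + 169| = √(0.45² + 169²) = 169
|G(j0.45)| = 57 / (0.6217 × 169) = 0.54249
20 log₁₀(0.54249) = -5.312 dB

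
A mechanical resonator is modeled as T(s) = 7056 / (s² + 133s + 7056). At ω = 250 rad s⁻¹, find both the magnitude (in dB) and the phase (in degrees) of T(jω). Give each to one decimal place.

|(j250)² + 133(j250) + 7056| = |-55444 + j33250| = 6.465e+04
|T(j250)| = 7056 / 6.465e+04 = 0.10914
20 log₁₀(0.10914) = -19.24 dB
∠[(j250)² + 133(j250) + 7056] = ∠[-55444 + j33250] = 149.05°
∠T(j250) = −149.05° = -149.05°

|T| = -19.2 dB, ∠T = -149.0°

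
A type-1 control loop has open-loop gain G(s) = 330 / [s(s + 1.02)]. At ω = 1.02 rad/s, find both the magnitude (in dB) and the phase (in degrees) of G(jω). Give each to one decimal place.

|G| = 47.0 dB, ∠G = -135.0°

|j1.02 + 1.02| = √(1.02² + 1.02²) = 1.442
|j1.02| = 1.02
|G(j1.02)| = 330 / (1.442 × 1.02) = 224.28
20 log₁₀(224.28) = 47.02 dB
∠(j1.02 + 1.02) = arctan(1.02/1.02) = 45.00°
∠(j1.02) = 90.00°
∠G(j1.02) = − (45.00° + 90.00°) = -135.00°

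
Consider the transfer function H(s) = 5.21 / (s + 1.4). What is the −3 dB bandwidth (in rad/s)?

1.4 rad/s

For a single-pole low-pass, the −3 dB point is at the pole: ω = 1.4 rad/s.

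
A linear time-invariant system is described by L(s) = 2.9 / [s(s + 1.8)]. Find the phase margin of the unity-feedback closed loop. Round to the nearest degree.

54°

Gain crossover: |L(jω)| = 1 at ω ≈ 1.3 rad/sec.
∠L(j1.3) = −90° − arctan(1.3/1.8) ≈ -125.93°
PM = 180° + (-125.93°) = 54.07°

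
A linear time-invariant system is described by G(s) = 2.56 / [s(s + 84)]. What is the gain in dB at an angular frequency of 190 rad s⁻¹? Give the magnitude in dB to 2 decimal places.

-83.76 dB

|j190 + 84| = √(190² + 84²) = 207.7
|j190| = 190
|G(j190)| = 2.56 / (207.7 × 190) = 6.4858e-05
20 log₁₀(6.4858e-05) = -83.761 dB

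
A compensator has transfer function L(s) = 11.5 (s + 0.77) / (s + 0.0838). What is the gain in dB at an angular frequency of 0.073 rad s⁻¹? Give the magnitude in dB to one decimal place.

|j0.073 + 0.77| = √(0.073² + 0.77²) = 0.7735
|j0.073 + 0.0838| = √(0.073² + 0.0838²) = 0.1111
|L(j0.073)| = 11.5 × 0.7735 / 0.1111 = 80.034
20 log₁₀(80.034) = 38.07 dB

38.1 dB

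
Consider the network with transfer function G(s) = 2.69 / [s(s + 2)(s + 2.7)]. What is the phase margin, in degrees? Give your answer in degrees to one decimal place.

Gain crossover: |G(jω)| = 1 at ω ≈ 0.477 rad/sec.
∠G(j0.477) = −90° − arctan(0.477/2) − arctan(0.477/2.7) ≈ -113.44°
PM = 180° + (-113.44°) = 66.56°

66.6°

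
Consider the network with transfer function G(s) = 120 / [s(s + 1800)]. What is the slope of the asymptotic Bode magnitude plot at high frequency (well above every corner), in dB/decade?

-40 dB/decade

With 0 zeros and 2 poles, the high-frequency asymptotic slope is 20 × (0 − 2) = -40 dB/decade.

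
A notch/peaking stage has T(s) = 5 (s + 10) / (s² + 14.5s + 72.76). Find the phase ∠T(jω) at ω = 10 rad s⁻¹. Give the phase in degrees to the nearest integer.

∠(j10 + 10) = arctan(10/10) = 45.00°
∠[(j10)² + 14.5(j10) + 72.76] = ∠[-27.24 + j145] = 100.64°
∠T(j10) = 45.00° − 100.64° = -55.64°

-56°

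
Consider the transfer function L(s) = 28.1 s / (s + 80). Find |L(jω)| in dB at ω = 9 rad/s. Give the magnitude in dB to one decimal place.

9.9 dB

|j9| = 9
|j9 + 80| = √(9² + 80²) = 80.5
|L(j9)| = 28.1 × 9 / 80.5 = 3.1414
20 log₁₀(3.1414) = 9.94 dB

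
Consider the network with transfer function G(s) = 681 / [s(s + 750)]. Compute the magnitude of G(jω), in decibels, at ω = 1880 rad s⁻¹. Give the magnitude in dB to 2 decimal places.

|j1880 + 750| = √(1880² + 750²) = 2024
|j1880| = 1880
|G(j1880)| = 681 / (2024 × 1880) = 0.00017896
20 log₁₀(0.00017896) = -74.945 dB

-74.94 dB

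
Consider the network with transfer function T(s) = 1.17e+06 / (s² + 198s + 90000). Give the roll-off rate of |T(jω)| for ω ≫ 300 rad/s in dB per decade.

With 0 zeros and 2 poles, the high-frequency asymptotic slope is 20 × (0 − 2) = -40 dB/decade.

-40 dB/decade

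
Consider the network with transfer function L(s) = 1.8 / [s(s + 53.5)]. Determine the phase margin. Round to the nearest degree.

90 deg

Gain crossover: |L(jω)| = 1 at ω ≈ 0.0336 rad/s.
∠L(j0.0336) = −90° − arctan(0.0336/53.5) ≈ -90.04°
PM = 180° + (-90.04°) = 89.96°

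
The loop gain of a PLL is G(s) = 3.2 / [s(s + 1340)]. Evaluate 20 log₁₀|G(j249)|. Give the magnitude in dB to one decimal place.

-100.5 dB

|j249 + 1340| = √(249² + 1340²) = 1363
|j249| = 249
|G(j249)| = 3.2 / (1363 × 249) = 9.4292e-06
20 log₁₀(9.4292e-06) = -100.51 dB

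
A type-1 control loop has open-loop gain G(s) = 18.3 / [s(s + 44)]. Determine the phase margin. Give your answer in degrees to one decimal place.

Gain crossover: |G(jω)| = 1 at ω ≈ 0.416 rad/s.
∠G(j0.416) = −90° − arctan(0.416/44) ≈ -90.54°
PM = 180° + (-90.54°) = 89.46°

89.5 deg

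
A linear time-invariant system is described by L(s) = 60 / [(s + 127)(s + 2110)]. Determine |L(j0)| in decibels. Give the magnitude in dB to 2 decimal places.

L(0) = 60 / (127 × 2110) = 0.00022391
20 log₁₀(0.00022391) = -72.999 dB

-73.00 dB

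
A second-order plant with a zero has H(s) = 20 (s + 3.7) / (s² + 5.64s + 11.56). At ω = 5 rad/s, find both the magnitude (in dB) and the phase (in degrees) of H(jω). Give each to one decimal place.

|H| = 12.0 dB, ∠H = -62.0 deg

|j5 + 3.7| = √(5² + 3.7²) = 6.22
|(j5)² + 5.64(j5) + 11.56| = |-13.44 + j28.2| = 31.24
|H(j5)| = 20 × 6.22 / 31.24 = 3.9823
20 log₁₀(3.9823) = 12.00 dB
∠(j5 + 3.7) = arctan(5/3.7) = 53.50°
∠[(j5)² + 5.64(j5) + 11.56] = ∠[-13.44 + j28.2] = 115.48°
∠H(j5) = 53.50° − 115.48° = -61.98°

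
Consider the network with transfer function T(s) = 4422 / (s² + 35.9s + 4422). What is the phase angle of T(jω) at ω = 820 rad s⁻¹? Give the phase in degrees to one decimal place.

∠[(j820)² + 35.9(j820) + 4422] = ∠[-6.6798e+05 + j29438] = 177.48°
∠T(j820) = −177.48° = -177.48°

-177.5°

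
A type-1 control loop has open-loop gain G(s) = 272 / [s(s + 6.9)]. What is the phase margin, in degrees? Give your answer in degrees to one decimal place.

Gain crossover: |G(jω)| = 1 at ω ≈ 15.8 rad/s.
∠G(j15.8) = −90° − arctan(15.8/6.9) ≈ -156.39°
PM = 180° + (-156.39°) = 23.61°

23.6°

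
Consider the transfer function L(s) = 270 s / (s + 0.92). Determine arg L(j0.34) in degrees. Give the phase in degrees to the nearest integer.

∠(j0.34) = 90.00°
∠(j0.34 + 0.92) = arctan(0.34/0.92) = 20.28°
∠L(j0.34) = 90.00° − 20.28° = 69.72°

70°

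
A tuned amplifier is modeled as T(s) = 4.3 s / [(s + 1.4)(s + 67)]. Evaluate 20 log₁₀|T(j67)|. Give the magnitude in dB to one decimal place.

-26.9 dB

|j67| = 67
|j67 + 1.4| = √(67² + 1.4²) = 67.01
|j67 + 67| = √(67² + 67²) = 94.75
|T(j67)| = 4.3 × 67 / (67.01 × 94.75) = 0.045372
20 log₁₀(0.045372) = -26.86 dB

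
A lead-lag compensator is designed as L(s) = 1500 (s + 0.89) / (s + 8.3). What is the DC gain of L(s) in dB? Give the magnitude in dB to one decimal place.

L(0) = 1500 × 0.89 / 8.3 = 160.84
20 log₁₀(160.84) = 44.13 dB

44.1 dB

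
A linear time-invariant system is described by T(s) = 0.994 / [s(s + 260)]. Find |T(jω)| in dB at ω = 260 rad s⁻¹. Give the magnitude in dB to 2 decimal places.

|j260 + 260| = √(260² + 260²) = 367.7
|j260| = 260
|T(j260)| = 0.994 / (367.7 × 260) = 1.0397e-05
20 log₁₀(1.0397e-05) = -99.662 dB

-99.66 dB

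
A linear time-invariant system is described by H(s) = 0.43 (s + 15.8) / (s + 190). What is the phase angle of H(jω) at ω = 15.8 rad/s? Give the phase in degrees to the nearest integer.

∠(j15.8 + 15.8) = arctan(15.8/15.8) = 45.00°
∠(j15.8 + 190) = arctan(15.8/190) = 4.75°
∠H(j15.8) = 45.00° − 4.75° = 40.25°

40°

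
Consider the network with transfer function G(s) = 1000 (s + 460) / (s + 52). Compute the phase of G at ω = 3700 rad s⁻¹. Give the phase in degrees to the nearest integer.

-6°

∠(j3700 + 460) = arctan(3700/460) = 82.91°
∠(j3700 + 52) = arctan(3700/52) = 89.19°
∠G(j3700) = 82.91° − 89.19° = -6.28°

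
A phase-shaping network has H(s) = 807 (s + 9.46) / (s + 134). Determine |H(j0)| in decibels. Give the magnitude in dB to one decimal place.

H(0) = 807 × 9.46 / 134 = 56.972
20 log₁₀(56.972) = 35.11 dB

35.1 dB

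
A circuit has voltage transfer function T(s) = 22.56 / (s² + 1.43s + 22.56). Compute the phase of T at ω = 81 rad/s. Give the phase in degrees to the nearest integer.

-179°

∠[(j81)² + 1.43(j81) + 22.56] = ∠[-6538.4 + j115.83] = 178.99°
∠T(j81) = −178.99° = -178.99°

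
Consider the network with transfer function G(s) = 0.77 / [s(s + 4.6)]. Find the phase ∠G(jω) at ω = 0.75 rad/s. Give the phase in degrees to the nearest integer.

∠(j0.75 + 4.6) = arctan(0.75/4.6) = 9.26°
∠(j0.75) = 90.00°
∠G(j0.75) = − (9.26° + 90.00°) = -99.26°

-99°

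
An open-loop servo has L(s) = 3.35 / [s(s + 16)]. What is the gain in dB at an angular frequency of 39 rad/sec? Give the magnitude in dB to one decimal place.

|j39 + 16| = √(39² + 16²) = 42.15
|j39| = 39
|L(j39)| = 3.35 / (42.15 × 39) = 0.0020377
20 log₁₀(0.0020377) = -53.82 dB

-53.8 dB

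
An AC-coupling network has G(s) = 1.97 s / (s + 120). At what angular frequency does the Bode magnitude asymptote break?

120 rad/sec

The single real pole at s = −120 gives a corner at ω = 120 rad/sec.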